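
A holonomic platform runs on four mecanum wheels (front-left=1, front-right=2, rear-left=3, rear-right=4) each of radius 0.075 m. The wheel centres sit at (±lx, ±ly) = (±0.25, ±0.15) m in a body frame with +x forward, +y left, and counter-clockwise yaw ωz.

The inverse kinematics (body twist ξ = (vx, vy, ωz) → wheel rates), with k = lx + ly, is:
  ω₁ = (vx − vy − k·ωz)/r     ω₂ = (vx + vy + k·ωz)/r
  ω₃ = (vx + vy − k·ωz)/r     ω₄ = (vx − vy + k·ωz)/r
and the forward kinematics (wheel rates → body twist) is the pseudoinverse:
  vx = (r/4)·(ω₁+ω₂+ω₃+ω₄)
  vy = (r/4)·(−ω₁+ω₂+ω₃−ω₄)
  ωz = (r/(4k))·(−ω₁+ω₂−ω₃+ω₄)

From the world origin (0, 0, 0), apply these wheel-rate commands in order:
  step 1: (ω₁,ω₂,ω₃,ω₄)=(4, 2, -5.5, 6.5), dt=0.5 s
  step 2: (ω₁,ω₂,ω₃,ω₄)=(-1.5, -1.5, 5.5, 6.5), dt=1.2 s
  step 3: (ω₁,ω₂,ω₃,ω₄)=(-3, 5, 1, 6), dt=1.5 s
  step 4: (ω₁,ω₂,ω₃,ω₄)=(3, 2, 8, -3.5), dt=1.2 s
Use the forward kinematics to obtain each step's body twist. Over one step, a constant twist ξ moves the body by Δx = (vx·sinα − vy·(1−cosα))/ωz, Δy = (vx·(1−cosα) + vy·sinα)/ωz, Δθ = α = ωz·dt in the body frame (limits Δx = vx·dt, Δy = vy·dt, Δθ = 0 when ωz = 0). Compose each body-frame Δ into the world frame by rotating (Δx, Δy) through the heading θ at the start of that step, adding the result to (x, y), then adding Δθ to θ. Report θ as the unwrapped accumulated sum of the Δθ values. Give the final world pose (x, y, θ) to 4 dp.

step 1: ξ=(vx,vy,ωz)=(0.1313, -0.2625, 0.4687), dt=0.5 → body Δ=(0.0803, -0.1224, 0.2344) → world pose (0.0803, -0.1224, 0.2344)
step 2: ξ=(vx,vy,ωz)=(0.1688, -0.0188, 0.0469), dt=1.2 → body Δ=(0.2030, -0.0168, 0.0562) → world pose (0.2817, -0.0916, 0.2906)
step 3: ξ=(vx,vy,ωz)=(0.1687, 0.0563, 0.6094), dt=1.5 → body Δ=(0.1834, 0.1810, 0.9141) → world pose (0.4055, 0.1343, 1.2047)
step 4: ξ=(vx,vy,ωz)=(0.1781, 0.1969, -0.5859), dt=1.2 → body Δ=(0.2763, 0.1452, -0.7031) → world pose (0.3689, 0.4442, 0.5016)

(0.3689, 0.4442, 0.5016)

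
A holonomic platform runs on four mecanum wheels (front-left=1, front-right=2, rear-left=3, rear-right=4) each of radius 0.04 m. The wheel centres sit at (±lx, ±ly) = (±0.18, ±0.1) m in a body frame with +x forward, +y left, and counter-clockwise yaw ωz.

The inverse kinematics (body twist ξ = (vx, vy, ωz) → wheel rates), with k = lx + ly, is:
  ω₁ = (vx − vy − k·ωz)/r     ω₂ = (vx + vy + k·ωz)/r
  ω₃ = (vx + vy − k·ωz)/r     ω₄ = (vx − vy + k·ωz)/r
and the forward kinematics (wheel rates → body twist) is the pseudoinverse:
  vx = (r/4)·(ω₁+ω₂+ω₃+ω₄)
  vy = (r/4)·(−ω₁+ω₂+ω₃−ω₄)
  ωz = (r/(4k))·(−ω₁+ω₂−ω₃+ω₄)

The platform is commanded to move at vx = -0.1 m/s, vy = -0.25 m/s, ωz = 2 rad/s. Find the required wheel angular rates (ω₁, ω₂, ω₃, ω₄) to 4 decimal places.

(-10.2500, 5.2500, -22.7500, 17.7500)

k = lx + ly = 0.18 + 0.1 = 0.2800;  k·ωz = 0.2800·2 = 0.5600
ω₁ (FL) = (vx − vy − k·ωz)/r = -0.4100/0.04 = -10.2500
ω₂ (FR) = (vx + vy + k·ωz)/r = 0.2100/0.04 = 5.2500
ω₃ (RL) = (vx + vy − k·ωz)/r = -0.9100/0.04 = -22.7500
ω₄ (RR) = (vx − vy + k·ωz)/r = 0.7100/0.04 = 17.7500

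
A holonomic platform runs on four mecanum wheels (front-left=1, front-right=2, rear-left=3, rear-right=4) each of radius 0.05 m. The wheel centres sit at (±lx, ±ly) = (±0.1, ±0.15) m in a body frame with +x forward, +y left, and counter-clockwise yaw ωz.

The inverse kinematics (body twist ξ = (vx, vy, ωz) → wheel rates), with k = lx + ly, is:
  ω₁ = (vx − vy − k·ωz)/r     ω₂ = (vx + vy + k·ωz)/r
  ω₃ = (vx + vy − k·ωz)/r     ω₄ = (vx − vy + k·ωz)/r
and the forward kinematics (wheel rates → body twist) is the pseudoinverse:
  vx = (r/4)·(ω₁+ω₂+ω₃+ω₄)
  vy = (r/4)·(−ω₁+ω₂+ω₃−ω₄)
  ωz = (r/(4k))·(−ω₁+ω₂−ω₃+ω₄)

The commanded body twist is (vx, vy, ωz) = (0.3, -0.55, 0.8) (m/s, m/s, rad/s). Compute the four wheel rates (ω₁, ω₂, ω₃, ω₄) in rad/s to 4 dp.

k = lx + ly = 0.1 + 0.15 = 0.2500;  k·ωz = 0.2500·0.8 = 0.2000
ω₁ (FL) = (vx − vy − k·ωz)/r = 0.6500/0.05 = 13.0000
ω₂ (FR) = (vx + vy + k·ωz)/r = -0.0500/0.05 = -1.0000
ω₃ (RL) = (vx + vy − k·ωz)/r = -0.4500/0.05 = -9.0000
ω₄ (RR) = (vx − vy + k·ωz)/r = 1.0500/0.05 = 21.0000

(13.0000, -1.0000, -9.0000, 21.0000)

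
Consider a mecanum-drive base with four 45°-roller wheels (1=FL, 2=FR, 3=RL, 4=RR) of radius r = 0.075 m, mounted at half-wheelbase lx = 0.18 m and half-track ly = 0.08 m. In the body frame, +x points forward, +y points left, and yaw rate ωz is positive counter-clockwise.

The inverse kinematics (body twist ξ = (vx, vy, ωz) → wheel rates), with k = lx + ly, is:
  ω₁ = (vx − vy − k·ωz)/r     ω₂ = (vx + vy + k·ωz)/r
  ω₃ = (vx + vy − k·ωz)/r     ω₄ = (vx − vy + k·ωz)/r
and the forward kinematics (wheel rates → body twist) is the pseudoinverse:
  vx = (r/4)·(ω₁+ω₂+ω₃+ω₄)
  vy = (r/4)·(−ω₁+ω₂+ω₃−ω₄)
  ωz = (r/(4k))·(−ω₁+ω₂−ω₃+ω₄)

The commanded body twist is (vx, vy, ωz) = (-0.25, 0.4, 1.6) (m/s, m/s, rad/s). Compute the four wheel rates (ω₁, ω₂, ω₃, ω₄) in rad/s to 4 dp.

k = lx + ly = 0.18 + 0.08 = 0.2600;  k·ωz = 0.2600·1.6 = 0.4160
ω₁ (FL) = (vx − vy − k·ωz)/r = -1.0660/0.075 = -14.2133
ω₂ (FR) = (vx + vy + k·ωz)/r = 0.5660/0.075 = 7.5467
ω₃ (RL) = (vx + vy − k·ωz)/r = -0.2660/0.075 = -3.5467
ω₄ (RR) = (vx − vy + k·ωz)/r = -0.2340/0.075 = -3.1200

(-14.2133, 7.5467, -3.5467, -3.1200)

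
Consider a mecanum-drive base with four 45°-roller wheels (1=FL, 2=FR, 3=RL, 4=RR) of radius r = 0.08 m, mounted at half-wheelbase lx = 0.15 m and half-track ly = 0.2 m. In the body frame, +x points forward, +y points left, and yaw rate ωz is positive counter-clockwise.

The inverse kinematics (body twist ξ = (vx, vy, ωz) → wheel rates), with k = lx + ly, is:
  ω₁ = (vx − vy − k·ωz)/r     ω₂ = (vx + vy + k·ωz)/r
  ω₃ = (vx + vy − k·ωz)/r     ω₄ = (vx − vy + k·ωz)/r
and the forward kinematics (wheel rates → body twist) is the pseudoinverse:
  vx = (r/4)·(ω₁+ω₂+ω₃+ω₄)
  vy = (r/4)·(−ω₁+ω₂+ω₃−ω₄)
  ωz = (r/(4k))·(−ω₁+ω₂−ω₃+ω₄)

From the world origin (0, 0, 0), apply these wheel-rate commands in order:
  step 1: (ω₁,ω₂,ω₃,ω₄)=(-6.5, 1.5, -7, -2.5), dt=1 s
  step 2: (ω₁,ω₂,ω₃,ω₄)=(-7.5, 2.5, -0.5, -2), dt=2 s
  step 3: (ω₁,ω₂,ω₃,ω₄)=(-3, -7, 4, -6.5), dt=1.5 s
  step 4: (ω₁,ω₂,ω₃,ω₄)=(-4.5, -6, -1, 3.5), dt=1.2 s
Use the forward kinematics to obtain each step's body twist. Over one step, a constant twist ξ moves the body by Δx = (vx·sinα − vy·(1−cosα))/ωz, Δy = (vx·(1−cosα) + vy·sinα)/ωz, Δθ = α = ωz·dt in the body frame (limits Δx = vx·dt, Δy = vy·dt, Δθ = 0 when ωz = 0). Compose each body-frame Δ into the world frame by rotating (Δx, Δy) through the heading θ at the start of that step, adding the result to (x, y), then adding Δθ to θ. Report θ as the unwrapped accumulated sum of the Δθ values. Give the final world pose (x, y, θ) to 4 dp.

step 1: ξ=(vx,vy,ωz)=(-0.2900, 0.0700, 0.7143), dt=1.0 → body Δ=(-0.2899, -0.0350, 0.7143) → world pose (-0.2899, -0.0350, 0.7143)
step 2: ξ=(vx,vy,ωz)=(-0.1500, 0.2300, 0.4857), dt=2.0 → body Δ=(-0.4614, 0.2564, 0.9714) → world pose (-0.8065, -0.1436, 1.6857)
step 3: ξ=(vx,vy,ωz)=(-0.2500, 0.1300, -0.8286), dt=1.5 → body Δ=(-0.1793, 0.3531, -1.2429) → world pose (-1.1367, -0.3622, 0.4429)
step 4: ξ=(vx,vy,ωz)=(-0.1600, -0.1200, 0.1714), dt=1.2 → body Δ=(-0.1759, -0.1627, 0.2057) → world pose (-1.2259, -0.5845, 0.6486)

(-1.2259, -0.5845, 0.6486)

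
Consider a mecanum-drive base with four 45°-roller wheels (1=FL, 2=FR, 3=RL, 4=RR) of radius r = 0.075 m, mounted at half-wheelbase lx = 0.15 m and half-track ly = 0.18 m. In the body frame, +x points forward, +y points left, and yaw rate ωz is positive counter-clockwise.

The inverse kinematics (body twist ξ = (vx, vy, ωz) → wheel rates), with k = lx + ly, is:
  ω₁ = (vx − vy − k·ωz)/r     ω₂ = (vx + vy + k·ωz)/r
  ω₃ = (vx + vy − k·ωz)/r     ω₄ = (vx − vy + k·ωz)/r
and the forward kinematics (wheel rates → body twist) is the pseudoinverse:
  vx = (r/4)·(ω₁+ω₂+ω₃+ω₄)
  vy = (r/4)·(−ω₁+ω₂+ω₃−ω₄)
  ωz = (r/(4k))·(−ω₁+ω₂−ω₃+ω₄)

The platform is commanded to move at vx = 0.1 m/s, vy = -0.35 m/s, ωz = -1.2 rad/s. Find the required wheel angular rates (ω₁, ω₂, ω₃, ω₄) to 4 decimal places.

k = lx + ly = 0.15 + 0.18 = 0.3300;  k·ωz = 0.3300·-1.2 = -0.3960
ω₁ (FL) = (vx − vy − k·ωz)/r = 0.8460/0.075 = 11.2800
ω₂ (FR) = (vx + vy + k·ωz)/r = -0.6460/0.075 = -8.6133
ω₃ (RL) = (vx + vy − k·ωz)/r = 0.1460/0.075 = 1.9467
ω₄ (RR) = (vx − vy + k·ωz)/r = 0.0540/0.075 = 0.7200

(11.2800, -8.6133, 1.9467, 0.7200)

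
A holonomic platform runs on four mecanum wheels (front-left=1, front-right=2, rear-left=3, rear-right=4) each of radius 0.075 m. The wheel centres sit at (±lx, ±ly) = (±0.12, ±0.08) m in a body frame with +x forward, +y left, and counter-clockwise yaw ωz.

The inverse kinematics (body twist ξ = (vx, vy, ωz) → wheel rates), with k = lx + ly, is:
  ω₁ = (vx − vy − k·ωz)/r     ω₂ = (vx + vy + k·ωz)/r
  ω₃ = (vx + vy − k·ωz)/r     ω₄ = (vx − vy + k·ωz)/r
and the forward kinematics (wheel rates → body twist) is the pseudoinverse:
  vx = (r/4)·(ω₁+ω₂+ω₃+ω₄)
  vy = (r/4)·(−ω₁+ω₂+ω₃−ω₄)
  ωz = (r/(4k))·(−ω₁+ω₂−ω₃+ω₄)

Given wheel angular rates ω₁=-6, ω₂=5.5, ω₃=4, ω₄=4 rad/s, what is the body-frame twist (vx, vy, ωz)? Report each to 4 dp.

k = lx + ly = 0.12 + 0.08 = 0.2000
ω₁+ω₂+ω₃+ω₄ = 7.5000  →  vx = (0.075/4)·7.5000 = 0.1406
−ω₁+ω₂+ω₃−ω₄ = 11.5000  →  vy = (0.075/4)·11.5000 = 0.2156
−ω₁+ω₂−ω₃+ω₄ = 11.5000  →  ωz = (0.075/0.8000)·11.5000 = 1.0781

(0.1406, 0.2156, 1.0781)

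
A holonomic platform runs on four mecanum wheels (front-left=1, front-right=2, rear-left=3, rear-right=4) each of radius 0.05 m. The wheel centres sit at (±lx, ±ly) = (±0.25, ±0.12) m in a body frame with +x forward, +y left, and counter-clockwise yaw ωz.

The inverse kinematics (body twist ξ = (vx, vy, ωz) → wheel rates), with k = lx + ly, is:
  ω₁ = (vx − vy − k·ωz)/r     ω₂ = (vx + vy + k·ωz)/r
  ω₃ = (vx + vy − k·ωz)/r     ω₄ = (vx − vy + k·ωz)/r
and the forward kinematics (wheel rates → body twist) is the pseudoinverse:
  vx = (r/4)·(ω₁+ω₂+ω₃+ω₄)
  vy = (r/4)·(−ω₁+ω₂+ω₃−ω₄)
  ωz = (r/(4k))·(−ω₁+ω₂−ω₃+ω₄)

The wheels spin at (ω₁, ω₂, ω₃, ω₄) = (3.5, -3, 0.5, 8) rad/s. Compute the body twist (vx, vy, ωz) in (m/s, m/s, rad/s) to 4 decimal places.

(0.1125, -0.1750, 0.0338)

k = lx + ly = 0.25 + 0.12 = 0.3700
ω₁+ω₂+ω₃+ω₄ = 9.0000  →  vx = (0.05/4)·9.0000 = 0.1125
−ω₁+ω₂+ω₃−ω₄ = -14.0000  →  vy = (0.05/4)·-14.0000 = -0.1750
−ω₁+ω₂−ω₃+ω₄ = 1.0000  →  ωz = (0.05/1.4800)·1.0000 = 0.0338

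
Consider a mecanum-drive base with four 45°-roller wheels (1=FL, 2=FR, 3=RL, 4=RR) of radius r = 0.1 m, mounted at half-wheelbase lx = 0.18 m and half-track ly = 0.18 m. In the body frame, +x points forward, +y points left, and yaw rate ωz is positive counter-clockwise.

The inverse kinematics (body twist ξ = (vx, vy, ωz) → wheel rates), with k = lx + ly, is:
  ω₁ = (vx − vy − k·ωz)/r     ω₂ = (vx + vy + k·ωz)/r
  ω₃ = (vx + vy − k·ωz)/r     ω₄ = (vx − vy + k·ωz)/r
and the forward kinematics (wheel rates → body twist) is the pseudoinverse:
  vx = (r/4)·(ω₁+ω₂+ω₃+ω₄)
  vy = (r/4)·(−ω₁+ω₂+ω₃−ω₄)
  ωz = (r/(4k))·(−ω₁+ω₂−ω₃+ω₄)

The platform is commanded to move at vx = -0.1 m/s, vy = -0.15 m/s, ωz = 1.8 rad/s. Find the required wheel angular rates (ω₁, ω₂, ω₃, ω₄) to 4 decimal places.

(-5.9800, 3.9800, -8.9800, 6.9800)

k = lx + ly = 0.18 + 0.18 = 0.3600;  k·ωz = 0.3600·1.8 = 0.6480
ω₁ (FL) = (vx − vy − k·ωz)/r = -0.5980/0.1 = -5.9800
ω₂ (FR) = (vx + vy + k·ωz)/r = 0.3980/0.1 = 3.9800
ω₃ (RL) = (vx + vy − k·ωz)/r = -0.8980/0.1 = -8.9800
ω₄ (RR) = (vx − vy + k·ωz)/r = 0.6980/0.1 = 6.9800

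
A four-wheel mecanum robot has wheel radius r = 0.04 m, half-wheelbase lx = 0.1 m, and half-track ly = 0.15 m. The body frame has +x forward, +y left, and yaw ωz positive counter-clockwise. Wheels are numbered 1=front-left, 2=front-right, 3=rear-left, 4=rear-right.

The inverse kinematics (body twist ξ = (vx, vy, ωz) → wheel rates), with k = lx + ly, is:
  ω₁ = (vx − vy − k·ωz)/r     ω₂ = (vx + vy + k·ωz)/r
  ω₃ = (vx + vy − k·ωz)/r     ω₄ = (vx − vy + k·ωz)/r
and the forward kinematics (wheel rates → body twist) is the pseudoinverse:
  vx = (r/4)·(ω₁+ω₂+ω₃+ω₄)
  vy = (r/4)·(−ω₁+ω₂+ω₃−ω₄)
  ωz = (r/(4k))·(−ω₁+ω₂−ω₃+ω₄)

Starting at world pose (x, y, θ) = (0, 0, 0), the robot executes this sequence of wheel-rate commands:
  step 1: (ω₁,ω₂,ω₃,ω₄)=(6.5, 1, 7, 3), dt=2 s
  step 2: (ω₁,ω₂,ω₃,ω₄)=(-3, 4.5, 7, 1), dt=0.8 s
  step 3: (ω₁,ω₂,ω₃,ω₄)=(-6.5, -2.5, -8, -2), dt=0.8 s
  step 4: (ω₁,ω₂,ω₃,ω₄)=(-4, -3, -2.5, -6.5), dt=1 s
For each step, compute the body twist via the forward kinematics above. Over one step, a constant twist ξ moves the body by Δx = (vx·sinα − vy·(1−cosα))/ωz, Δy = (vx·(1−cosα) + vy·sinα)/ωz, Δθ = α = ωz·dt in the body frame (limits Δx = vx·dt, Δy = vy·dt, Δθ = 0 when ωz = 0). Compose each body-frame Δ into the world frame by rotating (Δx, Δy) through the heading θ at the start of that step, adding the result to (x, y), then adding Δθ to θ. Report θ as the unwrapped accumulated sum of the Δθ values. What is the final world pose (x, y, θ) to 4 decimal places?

step 1: ξ=(vx,vy,ωz)=(0.1750, -0.0150, -0.3800), dt=2.0 → body Δ=(0.3064, -0.1539, -0.7600) → world pose (0.3064, -0.1539, -0.7600)
step 2: ξ=(vx,vy,ωz)=(0.0950, 0.1350, 0.0600), dt=0.8 → body Δ=(0.0734, 0.1098, 0.0480) → world pose (0.4352, -0.1249, -0.7120)
step 3: ξ=(vx,vy,ωz)=(-0.1900, -0.0200, 0.4000), dt=0.8 → body Δ=(-0.1469, -0.0398, 0.3200) → world pose (0.2980, -0.0591, -0.3920)
step 4: ξ=(vx,vy,ωz)=(-0.1600, 0.0500, -0.1200), dt=1.0 → body Δ=(-0.1566, 0.0595, -0.1200) → world pose (0.1760, 0.0557, -0.5120)

(0.1760, 0.0557, -0.5120)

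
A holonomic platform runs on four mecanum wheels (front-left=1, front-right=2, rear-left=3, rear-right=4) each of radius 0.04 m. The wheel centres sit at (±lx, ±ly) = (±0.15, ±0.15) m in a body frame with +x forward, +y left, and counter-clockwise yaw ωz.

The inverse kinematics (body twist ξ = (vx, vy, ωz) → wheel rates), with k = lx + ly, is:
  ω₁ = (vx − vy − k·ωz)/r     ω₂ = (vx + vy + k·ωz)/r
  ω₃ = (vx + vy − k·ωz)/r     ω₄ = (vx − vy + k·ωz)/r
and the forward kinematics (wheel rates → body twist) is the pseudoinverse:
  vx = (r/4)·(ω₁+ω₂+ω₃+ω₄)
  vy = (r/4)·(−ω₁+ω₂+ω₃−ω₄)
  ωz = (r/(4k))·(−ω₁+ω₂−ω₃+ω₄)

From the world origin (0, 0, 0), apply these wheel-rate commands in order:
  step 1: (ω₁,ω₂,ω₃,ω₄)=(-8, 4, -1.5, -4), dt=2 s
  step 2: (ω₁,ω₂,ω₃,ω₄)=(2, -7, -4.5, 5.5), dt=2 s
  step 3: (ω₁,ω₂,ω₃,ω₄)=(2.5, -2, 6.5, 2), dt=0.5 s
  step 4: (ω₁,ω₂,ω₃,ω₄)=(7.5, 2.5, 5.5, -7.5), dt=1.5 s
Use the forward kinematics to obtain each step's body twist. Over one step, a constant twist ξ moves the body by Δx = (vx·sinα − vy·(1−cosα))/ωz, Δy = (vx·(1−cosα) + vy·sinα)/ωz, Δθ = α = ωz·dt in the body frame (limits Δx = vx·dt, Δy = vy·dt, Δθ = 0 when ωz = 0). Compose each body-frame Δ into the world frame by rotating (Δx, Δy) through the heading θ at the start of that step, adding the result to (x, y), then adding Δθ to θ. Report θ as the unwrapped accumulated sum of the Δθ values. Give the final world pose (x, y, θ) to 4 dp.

step 1: ξ=(vx,vy,ωz)=(-0.0950, 0.1450, 0.3167), dt=2.0 → body Δ=(-0.2664, 0.2128, 0.6333) → world pose (-0.2664, 0.2128, 0.6333)
step 2: ξ=(vx,vy,ωz)=(-0.0400, -0.1900, 0.0333), dt=2.0 → body Δ=(-0.0673, -0.3824, 0.0667) → world pose (-0.0943, -0.1352, 0.7000)
step 3: ξ=(vx,vy,ωz)=(0.0900, 0.0000, -0.3000), dt=0.5 → body Δ=(0.0448, -0.0034, -0.1500) → world pose (-0.0578, -0.1089, 0.5500)
step 4: ξ=(vx,vy,ωz)=(0.0800, 0.0800, -0.6000), dt=1.5 → body Δ=(0.1549, 0.0540, -0.9000) → world pose (0.0460, 0.0181, -0.3500)

(0.0460, 0.0181, -0.3500)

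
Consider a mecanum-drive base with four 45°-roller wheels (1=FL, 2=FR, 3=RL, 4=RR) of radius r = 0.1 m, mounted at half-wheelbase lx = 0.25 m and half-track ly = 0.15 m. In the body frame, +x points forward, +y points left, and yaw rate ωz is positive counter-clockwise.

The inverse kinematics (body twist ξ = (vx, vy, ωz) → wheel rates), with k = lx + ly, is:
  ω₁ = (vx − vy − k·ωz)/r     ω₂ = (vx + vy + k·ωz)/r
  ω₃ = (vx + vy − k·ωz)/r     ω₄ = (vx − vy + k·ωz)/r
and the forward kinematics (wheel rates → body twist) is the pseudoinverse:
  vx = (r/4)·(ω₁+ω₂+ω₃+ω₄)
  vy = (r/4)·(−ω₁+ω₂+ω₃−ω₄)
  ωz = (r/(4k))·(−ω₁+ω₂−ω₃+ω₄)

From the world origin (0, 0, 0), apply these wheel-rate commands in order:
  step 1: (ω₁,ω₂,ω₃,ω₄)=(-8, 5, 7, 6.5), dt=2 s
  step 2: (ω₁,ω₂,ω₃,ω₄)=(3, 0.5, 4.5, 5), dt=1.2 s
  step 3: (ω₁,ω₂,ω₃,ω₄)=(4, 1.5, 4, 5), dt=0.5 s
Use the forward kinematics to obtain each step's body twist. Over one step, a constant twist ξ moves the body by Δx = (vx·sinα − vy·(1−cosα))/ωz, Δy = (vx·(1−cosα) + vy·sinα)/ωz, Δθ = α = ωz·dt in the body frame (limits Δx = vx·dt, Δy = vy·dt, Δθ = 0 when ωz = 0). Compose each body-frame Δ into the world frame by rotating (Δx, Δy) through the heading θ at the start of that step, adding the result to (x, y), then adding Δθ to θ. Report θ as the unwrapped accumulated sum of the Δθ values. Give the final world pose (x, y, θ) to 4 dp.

(0.1054, 1.3163, 1.3656)

step 1: ξ=(vx,vy,ωz)=(0.2625, 0.3375, 0.7812), dt=2.0 → body Δ=(-0.0924, 0.7652, 1.5625) → world pose (-0.0924, 0.7652, 1.5625)
step 2: ξ=(vx,vy,ωz)=(0.3250, -0.0750, -0.1250), dt=1.2 → body Δ=(0.3818, -0.1189, -0.1500) → world pose (0.0296, 1.1460, 1.4125)
step 3: ξ=(vx,vy,ωz)=(0.3625, -0.0875, -0.0938), dt=0.5 → body Δ=(0.1802, -0.0480, -0.0469) → world pose (0.1054, 1.3163, 1.3656)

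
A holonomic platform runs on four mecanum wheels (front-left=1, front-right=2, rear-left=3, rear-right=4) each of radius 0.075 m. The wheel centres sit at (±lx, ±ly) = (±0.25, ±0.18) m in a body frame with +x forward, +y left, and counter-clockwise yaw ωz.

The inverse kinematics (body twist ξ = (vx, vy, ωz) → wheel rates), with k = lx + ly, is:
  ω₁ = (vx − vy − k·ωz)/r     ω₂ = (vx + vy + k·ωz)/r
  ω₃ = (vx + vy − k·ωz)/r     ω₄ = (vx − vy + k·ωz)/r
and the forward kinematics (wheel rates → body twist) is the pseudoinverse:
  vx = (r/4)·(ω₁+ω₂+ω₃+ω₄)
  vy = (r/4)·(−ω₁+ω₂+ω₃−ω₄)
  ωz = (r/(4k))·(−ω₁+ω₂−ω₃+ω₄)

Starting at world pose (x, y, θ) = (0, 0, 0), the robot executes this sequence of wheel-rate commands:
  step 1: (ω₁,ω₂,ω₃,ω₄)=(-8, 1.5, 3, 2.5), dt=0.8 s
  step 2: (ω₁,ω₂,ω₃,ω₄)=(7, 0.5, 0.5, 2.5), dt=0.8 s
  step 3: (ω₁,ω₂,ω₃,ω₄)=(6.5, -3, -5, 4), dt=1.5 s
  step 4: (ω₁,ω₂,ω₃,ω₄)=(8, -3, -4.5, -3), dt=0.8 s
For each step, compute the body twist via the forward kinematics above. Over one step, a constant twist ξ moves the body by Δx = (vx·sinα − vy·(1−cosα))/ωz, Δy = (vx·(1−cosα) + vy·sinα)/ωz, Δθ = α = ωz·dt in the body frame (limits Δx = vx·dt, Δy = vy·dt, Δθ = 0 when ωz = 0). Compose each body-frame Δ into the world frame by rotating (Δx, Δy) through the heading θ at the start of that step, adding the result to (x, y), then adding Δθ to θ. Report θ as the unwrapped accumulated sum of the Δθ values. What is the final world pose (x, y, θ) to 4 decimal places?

step 1: ξ=(vx,vy,ωz)=(-0.0188, 0.1875, 0.3924), dt=0.8 → body Δ=(-0.0381, 0.1452, 0.3140) → world pose (-0.0381, 0.1452, 0.3140)
step 2: ξ=(vx,vy,ωz)=(0.1969, -0.1594, -0.1962), dt=0.8 → body Δ=(0.1469, -0.1393, -0.1570) → world pose (0.1446, 0.0581, 0.1570)
step 3: ξ=(vx,vy,ωz)=(0.0469, -0.3469, -0.0218), dt=1.5 → body Δ=(0.0618, -0.5214, -0.0327) → world pose (0.2871, -0.4472, 0.1243)
step 4: ξ=(vx,vy,ωz)=(-0.0469, -0.2344, -0.4142), dt=0.8 → body Δ=(-0.0676, -0.1779, -0.3314) → world pose (0.2421, -0.6322, -0.2071)

(0.2421, -0.6322, -0.2071)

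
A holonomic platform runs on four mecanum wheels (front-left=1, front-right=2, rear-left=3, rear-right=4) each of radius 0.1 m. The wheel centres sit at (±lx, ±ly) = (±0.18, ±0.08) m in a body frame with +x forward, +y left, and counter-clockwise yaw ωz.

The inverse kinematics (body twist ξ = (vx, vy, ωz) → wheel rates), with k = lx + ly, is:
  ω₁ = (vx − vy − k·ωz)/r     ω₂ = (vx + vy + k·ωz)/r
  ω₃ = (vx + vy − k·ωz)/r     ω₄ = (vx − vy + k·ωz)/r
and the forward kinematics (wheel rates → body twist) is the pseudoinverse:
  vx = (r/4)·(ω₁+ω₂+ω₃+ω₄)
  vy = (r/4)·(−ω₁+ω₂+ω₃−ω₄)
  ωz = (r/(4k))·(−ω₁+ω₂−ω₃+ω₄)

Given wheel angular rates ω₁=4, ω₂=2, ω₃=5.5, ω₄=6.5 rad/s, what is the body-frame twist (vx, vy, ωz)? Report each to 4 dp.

(0.4500, -0.0750, -0.0962)

k = lx + ly = 0.18 + 0.08 = 0.2600
ω₁+ω₂+ω₃+ω₄ = 18.0000  →  vx = (0.1/4)·18.0000 = 0.4500
−ω₁+ω₂+ω₃−ω₄ = -3.0000  →  vy = (0.1/4)·-3.0000 = -0.0750
−ω₁+ω₂−ω₃+ω₄ = -1.0000  →  ωz = (0.1/1.0400)·-1.0000 = -0.0962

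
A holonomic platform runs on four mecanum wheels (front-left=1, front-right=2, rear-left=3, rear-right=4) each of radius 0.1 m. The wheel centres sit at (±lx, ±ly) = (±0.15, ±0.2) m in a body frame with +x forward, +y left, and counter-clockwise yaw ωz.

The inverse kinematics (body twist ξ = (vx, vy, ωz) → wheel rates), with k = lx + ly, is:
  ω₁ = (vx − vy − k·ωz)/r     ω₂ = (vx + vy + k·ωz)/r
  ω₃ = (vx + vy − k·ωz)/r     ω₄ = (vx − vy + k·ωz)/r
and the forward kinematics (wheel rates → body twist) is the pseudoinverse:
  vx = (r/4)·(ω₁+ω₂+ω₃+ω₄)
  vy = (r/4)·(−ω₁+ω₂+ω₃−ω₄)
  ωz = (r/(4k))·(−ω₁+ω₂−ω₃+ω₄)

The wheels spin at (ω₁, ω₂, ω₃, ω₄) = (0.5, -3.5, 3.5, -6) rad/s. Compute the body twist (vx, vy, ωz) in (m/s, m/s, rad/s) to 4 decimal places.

k = lx + ly = 0.15 + 0.2 = 0.3500
ω₁+ω₂+ω₃+ω₄ = -5.5000  →  vx = (0.1/4)·-5.5000 = -0.1375
−ω₁+ω₂+ω₃−ω₄ = 5.5000  →  vy = (0.1/4)·5.5000 = 0.1375
−ω₁+ω₂−ω₃+ω₄ = -13.5000  →  ωz = (0.1/1.4000)·-13.5000 = -0.9643

(-0.1375, 0.1375, -0.9643)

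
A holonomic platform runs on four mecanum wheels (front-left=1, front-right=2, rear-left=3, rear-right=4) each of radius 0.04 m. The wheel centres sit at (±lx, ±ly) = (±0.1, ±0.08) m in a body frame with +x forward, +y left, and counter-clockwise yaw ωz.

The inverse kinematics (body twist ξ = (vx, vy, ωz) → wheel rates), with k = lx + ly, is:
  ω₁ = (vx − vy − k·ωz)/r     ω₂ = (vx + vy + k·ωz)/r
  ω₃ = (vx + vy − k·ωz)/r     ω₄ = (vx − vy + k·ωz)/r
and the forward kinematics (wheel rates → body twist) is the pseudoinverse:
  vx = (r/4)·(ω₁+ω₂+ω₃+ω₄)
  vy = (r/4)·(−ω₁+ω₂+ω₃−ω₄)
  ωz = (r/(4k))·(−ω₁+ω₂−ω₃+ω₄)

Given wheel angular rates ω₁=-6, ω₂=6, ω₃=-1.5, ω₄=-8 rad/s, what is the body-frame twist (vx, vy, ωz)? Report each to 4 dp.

k = lx + ly = 0.1 + 0.08 = 0.1800
ω₁+ω₂+ω₃+ω₄ = -9.5000  →  vx = (0.04/4)·-9.5000 = -0.0950
−ω₁+ω₂+ω₃−ω₄ = 18.5000  →  vy = (0.04/4)·18.5000 = 0.1850
−ω₁+ω₂−ω₃+ω₄ = 5.5000  →  ωz = (0.04/0.7200)·5.5000 = 0.3056

(-0.0950, 0.1850, 0.3056)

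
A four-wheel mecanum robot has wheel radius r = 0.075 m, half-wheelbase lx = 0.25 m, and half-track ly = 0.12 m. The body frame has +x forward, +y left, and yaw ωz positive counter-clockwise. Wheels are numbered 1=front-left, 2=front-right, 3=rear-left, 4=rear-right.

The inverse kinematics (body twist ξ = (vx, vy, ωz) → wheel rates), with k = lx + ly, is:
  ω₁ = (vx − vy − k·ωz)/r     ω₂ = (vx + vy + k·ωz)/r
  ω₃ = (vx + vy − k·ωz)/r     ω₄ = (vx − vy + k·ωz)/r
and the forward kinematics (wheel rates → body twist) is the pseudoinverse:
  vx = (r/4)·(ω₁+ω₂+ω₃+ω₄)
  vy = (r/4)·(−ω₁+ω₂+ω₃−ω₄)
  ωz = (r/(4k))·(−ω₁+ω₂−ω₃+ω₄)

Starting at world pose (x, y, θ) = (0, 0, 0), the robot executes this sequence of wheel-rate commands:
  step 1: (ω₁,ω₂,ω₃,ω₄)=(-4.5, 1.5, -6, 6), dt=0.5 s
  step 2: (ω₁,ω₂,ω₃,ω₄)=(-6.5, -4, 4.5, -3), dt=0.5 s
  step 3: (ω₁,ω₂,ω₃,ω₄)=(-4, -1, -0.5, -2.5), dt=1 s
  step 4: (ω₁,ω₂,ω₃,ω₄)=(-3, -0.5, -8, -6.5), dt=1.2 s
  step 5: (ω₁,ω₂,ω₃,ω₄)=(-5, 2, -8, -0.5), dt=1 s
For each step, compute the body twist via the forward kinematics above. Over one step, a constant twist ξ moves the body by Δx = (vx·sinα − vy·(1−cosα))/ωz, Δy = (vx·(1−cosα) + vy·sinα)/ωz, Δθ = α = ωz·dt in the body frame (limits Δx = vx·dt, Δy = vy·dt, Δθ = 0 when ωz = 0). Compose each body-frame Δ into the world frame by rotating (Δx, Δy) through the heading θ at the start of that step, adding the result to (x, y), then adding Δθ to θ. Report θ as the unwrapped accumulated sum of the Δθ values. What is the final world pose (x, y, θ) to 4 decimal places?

step 1: ξ=(vx,vy,ωz)=(-0.0562, -0.1125, 0.9122), dt=0.5 → body Δ=(-0.0146, -0.0606, 0.4561) → world pose (-0.0146, -0.0606, 0.4561)
step 2: ξ=(vx,vy,ωz)=(-0.1688, 0.1875, -0.2534), dt=0.5 → body Δ=(-0.0782, 0.0988, -0.1267) → world pose (-0.1283, -0.0063, 0.3294)
step 3: ξ=(vx,vy,ωz)=(-0.1500, 0.0938, 0.0507), dt=1.0 → body Δ=(-0.1523, 0.0899, 0.0507) → world pose (-0.3015, 0.0295, 0.3801)
step 4: ξ=(vx,vy,ωz)=(-0.3375, 0.0187, 0.2027), dt=1.2 → body Δ=(-0.4037, -0.0267, 0.2432) → world pose (-0.6665, -0.1451, 0.6233)
step 5: ξ=(vx,vy,ωz)=(-0.2156, -0.0094, 0.7348), dt=1.0 → body Δ=(-0.1934, -0.0843, 0.7348) → world pose (-0.7744, -0.3265, 1.3581)

(-0.7744, -0.3265, 1.3581)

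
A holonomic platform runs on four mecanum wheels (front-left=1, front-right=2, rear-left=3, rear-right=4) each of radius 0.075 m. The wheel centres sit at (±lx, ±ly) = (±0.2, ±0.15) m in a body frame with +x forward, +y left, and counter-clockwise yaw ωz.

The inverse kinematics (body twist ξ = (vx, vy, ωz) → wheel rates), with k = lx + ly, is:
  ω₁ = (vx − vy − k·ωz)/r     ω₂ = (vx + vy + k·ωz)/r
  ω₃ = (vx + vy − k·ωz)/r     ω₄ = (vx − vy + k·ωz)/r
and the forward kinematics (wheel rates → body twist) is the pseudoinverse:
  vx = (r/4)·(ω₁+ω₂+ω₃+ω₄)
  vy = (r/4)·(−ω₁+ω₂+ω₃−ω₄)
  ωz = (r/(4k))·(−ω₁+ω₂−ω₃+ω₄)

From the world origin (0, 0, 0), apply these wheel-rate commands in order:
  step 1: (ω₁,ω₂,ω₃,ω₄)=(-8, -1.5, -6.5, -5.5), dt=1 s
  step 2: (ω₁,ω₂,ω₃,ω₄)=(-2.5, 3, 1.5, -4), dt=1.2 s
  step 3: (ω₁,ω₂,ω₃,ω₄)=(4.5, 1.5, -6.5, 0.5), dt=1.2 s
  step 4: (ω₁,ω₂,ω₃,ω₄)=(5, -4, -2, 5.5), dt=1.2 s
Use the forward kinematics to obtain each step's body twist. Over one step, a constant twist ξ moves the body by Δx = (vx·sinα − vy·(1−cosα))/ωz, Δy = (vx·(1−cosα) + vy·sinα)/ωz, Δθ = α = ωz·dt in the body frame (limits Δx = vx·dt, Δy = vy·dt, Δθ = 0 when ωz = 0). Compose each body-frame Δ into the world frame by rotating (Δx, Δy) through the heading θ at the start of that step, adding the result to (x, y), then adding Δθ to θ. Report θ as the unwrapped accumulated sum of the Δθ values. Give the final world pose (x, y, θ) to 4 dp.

(-0.1418, -0.2089, 0.5625)

step 1: ξ=(vx,vy,ωz)=(-0.4031, 0.1031, 0.4018), dt=1.0 → body Δ=(-0.4128, 0.0205, 0.4018) → world pose (-0.4128, 0.0205, 0.4018)
step 2: ξ=(vx,vy,ωz)=(-0.0375, 0.2062, 0.0000), dt=1.2 → body Δ=(-0.0450, 0.2475, 0.0000) → world pose (-0.5510, 0.2307, 0.4018)
step 3: ξ=(vx,vy,ωz)=(0.0000, -0.1875, 0.2143), dt=1.2 → body Δ=(0.0288, -0.2225, 0.2571) → world pose (-0.4375, 0.0371, 0.6589)
step 4: ξ=(vx,vy,ωz)=(0.0844, -0.3094, -0.0804), dt=1.2 → body Δ=(0.0832, -0.3756, -0.0964) → world pose (-0.1418, -0.2089, 0.5625)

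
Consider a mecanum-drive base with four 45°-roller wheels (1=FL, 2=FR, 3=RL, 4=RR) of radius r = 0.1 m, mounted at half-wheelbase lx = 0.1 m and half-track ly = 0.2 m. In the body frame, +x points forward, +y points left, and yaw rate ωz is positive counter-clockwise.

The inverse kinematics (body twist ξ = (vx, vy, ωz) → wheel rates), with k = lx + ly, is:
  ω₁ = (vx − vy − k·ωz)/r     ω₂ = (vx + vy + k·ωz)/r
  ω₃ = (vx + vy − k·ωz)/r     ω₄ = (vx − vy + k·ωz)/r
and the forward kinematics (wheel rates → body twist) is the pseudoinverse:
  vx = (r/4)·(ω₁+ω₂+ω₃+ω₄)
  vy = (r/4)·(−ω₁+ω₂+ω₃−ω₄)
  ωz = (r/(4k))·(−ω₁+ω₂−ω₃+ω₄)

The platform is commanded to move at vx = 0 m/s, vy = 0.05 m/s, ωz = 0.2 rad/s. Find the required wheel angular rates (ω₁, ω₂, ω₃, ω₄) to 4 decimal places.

(-1.1000, 1.1000, -0.1000, 0.1000)

k = lx + ly = 0.1 + 0.2 = 0.3000;  k·ωz = 0.3000·0.2 = 0.0600
ω₁ (FL) = (vx − vy − k·ωz)/r = -0.1100/0.1 = -1.1000
ω₂ (FR) = (vx + vy + k·ωz)/r = 0.1100/0.1 = 1.1000
ω₃ (RL) = (vx + vy − k·ωz)/r = -0.0100/0.1 = -0.1000
ω₄ (RR) = (vx − vy + k·ωz)/r = 0.0100/0.1 = 0.1000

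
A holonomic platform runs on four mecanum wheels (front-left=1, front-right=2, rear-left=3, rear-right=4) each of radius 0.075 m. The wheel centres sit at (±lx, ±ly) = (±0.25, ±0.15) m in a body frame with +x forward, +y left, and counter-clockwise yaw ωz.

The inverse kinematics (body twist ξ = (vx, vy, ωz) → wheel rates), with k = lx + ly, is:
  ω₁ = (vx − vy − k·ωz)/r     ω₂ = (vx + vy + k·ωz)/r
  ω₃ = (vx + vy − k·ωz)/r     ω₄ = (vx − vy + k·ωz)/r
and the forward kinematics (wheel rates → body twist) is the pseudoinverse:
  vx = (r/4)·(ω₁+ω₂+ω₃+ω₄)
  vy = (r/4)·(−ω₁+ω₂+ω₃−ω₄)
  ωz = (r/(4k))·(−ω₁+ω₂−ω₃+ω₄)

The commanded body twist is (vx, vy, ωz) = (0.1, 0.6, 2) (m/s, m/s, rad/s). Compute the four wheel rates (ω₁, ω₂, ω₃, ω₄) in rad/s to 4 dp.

k = lx + ly = 0.25 + 0.15 = 0.4000;  k·ωz = 0.4000·2 = 0.8000
ω₁ (FL) = (vx − vy − k·ωz)/r = -1.3000/0.075 = -17.3333
ω₂ (FR) = (vx + vy + k·ωz)/r = 1.5000/0.075 = 20.0000
ω₃ (RL) = (vx + vy − k·ωz)/r = -0.1000/0.075 = -1.3333
ω₄ (RR) = (vx − vy + k·ωz)/r = 0.3000/0.075 = 4.0000

(-17.3333, 20.0000, -1.3333, 4.0000)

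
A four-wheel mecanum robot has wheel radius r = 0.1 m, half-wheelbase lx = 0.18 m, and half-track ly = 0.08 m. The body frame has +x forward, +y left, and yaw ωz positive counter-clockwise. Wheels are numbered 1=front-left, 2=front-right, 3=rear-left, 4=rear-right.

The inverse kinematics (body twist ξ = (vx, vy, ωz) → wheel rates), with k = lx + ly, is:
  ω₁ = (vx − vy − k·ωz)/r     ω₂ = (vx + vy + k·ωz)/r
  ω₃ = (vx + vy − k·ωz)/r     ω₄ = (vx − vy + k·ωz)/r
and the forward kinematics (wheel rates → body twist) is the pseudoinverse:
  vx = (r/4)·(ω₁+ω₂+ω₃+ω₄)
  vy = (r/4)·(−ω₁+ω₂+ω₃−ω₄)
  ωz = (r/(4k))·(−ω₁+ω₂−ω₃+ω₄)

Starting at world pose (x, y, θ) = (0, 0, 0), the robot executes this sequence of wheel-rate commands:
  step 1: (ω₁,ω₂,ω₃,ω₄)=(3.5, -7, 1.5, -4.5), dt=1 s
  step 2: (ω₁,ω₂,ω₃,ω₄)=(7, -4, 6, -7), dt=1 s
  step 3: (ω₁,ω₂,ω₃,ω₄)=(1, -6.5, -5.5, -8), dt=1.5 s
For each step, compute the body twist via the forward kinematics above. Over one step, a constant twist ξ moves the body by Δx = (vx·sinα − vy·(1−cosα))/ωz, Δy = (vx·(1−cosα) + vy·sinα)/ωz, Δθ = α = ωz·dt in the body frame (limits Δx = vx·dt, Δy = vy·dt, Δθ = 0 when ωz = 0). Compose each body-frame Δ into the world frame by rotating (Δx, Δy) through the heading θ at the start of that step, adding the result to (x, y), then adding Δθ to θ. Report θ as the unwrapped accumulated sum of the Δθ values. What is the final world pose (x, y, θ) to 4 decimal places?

step 1: ξ=(vx,vy,ωz)=(-0.1625, -0.1125, -1.5865), dt=1.0 → body Δ=(-0.1744, 0.0331, -1.5865) → world pose (-0.1744, 0.0331, -1.5865)
step 2: ξ=(vx,vy,ωz)=(0.0500, 0.0500, -2.3077), dt=1.0 → body Δ=(0.0523, -0.0202, -2.3077) → world pose (-0.1954, -0.0188, -3.8942)
step 3: ξ=(vx,vy,ωz)=(-0.4750, -0.1250, -0.9615), dt=1.5 → body Δ=(-0.6033, 0.3018, -1.4423) → world pose (0.0386, -0.6514, -5.3365)

(0.0386, -0.6514, -5.3365)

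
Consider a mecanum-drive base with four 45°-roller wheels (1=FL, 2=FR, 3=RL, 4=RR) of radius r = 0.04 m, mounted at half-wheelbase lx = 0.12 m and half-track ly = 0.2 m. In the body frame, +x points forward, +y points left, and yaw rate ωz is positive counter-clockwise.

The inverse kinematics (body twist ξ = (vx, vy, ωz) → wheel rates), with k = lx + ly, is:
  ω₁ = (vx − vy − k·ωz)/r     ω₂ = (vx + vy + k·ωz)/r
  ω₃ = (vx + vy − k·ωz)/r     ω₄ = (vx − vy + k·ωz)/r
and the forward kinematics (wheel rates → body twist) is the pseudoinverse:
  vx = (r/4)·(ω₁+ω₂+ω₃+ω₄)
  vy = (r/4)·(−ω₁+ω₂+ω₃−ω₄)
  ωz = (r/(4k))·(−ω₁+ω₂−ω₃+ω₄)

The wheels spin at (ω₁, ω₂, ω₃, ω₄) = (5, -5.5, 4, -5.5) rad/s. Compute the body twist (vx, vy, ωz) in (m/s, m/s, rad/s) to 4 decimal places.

(-0.0200, -0.0100, -0.6250)

k = lx + ly = 0.12 + 0.2 = 0.3200
ω₁+ω₂+ω₃+ω₄ = -2.0000  →  vx = (0.04/4)·-2.0000 = -0.0200
−ω₁+ω₂+ω₃−ω₄ = -1.0000  →  vy = (0.04/4)·-1.0000 = -0.0100
−ω₁+ω₂−ω₃+ω₄ = -20.0000  →  ωz = (0.04/1.2800)·-20.0000 = -0.6250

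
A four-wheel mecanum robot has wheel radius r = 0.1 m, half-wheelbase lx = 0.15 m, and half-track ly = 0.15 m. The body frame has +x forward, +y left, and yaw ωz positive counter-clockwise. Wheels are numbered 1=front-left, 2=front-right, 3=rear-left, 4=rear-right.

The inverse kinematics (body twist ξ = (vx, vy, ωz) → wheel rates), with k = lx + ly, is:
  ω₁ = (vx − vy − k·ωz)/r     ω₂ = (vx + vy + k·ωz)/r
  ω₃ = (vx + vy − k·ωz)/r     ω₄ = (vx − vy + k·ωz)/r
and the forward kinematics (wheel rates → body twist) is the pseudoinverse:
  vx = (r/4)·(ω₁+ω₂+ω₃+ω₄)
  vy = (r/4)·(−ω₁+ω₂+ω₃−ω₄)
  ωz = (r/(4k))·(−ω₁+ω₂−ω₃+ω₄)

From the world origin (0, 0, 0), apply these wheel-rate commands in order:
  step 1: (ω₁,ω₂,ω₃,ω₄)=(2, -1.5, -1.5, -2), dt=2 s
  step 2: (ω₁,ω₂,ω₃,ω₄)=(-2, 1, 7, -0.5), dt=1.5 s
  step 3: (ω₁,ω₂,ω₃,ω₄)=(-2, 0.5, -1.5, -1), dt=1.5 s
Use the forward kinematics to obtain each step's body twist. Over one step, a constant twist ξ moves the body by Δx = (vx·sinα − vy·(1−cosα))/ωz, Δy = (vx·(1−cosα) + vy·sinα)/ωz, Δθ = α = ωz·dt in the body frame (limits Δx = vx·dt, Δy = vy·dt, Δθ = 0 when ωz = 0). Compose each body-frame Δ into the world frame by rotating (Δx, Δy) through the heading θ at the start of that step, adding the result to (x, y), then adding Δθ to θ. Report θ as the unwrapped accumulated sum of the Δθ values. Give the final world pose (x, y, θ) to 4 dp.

(0.2361, 0.1368, -0.8542)

step 1: ξ=(vx,vy,ωz)=(-0.0750, -0.0750, -0.3333), dt=2.0 → body Δ=(-0.1873, -0.0910, -0.6667) → world pose (-0.1873, -0.0910, -0.6667)
step 2: ξ=(vx,vy,ωz)=(0.1375, 0.2625, -0.3750), dt=1.5 → body Δ=(0.3034, 0.3168, -0.5625) → world pose (0.2470, -0.0296, -1.2292)
step 3: ξ=(vx,vy,ωz)=(-0.1000, 0.0500, 0.2500), dt=1.5 → body Δ=(-0.1604, 0.0455, 0.3750) → world pose (0.2361, 0.1368, -0.8542)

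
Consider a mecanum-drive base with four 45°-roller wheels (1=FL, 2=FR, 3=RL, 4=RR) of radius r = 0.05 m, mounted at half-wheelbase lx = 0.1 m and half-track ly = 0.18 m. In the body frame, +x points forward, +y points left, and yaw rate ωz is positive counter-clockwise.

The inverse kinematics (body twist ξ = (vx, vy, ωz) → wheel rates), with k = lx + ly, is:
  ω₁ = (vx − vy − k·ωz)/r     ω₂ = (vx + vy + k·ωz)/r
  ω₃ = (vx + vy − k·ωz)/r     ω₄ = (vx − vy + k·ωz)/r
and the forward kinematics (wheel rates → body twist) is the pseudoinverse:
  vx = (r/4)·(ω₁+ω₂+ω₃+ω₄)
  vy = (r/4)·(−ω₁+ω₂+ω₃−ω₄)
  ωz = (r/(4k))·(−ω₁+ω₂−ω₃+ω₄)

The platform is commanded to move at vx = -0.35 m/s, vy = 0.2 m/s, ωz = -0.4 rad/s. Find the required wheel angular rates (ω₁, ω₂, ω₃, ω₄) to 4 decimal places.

k = lx + ly = 0.1 + 0.18 = 0.2800;  k·ωz = 0.2800·-0.4 = -0.1120
ω₁ (FL) = (vx − vy − k·ωz)/r = -0.4380/0.05 = -8.7600
ω₂ (FR) = (vx + vy + k·ωz)/r = -0.2620/0.05 = -5.2400
ω₃ (RL) = (vx + vy − k·ωz)/r = -0.0380/0.05 = -0.7600
ω₄ (RR) = (vx − vy + k·ωz)/r = -0.6620/0.05 = -13.2400

(-8.7600, -5.2400, -0.7600, -13.2400)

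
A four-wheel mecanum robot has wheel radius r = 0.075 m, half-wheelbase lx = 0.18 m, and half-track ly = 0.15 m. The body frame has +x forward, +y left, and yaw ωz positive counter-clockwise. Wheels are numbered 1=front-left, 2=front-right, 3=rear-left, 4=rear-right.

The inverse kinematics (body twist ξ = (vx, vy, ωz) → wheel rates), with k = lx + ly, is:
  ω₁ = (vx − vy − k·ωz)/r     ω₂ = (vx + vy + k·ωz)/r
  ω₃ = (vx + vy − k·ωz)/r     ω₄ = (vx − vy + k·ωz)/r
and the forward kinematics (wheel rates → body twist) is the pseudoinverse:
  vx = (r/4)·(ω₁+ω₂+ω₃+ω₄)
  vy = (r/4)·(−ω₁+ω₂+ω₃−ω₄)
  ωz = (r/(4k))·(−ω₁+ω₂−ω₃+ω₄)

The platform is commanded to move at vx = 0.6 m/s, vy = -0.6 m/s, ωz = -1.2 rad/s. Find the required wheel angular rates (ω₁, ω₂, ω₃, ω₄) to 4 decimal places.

k = lx + ly = 0.18 + 0.15 = 0.3300;  k·ωz = 0.3300·-1.2 = -0.3960
ω₁ (FL) = (vx − vy − k·ωz)/r = 1.5960/0.075 = 21.2800
ω₂ (FR) = (vx + vy + k·ωz)/r = -0.3960/0.075 = -5.2800
ω₃ (RL) = (vx + vy − k·ωz)/r = 0.3960/0.075 = 5.2800
ω₄ (RR) = (vx − vy + k·ωz)/r = 0.8040/0.075 = 10.7200

(21.2800, -5.2800, 5.2800, 10.7200)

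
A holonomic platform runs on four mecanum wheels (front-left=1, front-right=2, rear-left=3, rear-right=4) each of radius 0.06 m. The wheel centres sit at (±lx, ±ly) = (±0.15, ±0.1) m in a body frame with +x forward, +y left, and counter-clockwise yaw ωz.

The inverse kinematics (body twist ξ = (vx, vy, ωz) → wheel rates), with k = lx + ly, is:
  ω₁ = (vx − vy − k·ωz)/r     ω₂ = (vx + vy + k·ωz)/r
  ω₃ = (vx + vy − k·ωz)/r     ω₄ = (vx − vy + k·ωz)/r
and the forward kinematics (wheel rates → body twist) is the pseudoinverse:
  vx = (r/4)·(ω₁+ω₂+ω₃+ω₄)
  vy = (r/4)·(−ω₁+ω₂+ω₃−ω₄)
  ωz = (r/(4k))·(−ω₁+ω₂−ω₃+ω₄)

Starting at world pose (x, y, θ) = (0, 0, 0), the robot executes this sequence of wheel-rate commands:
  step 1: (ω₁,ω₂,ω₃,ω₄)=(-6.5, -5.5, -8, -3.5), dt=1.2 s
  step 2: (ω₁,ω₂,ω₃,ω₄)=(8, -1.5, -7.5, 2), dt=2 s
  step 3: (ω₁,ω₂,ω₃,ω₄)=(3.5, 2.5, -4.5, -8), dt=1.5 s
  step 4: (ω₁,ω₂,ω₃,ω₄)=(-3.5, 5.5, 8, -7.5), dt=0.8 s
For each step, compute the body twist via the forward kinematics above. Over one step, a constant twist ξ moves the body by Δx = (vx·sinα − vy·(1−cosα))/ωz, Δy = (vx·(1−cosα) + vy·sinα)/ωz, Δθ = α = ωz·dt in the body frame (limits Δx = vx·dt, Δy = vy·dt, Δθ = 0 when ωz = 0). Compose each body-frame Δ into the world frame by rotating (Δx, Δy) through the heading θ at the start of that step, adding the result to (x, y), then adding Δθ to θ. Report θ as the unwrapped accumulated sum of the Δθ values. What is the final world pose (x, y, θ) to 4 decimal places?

(-0.2279, -0.3475, -0.3210)

step 1: ξ=(vx,vy,ωz)=(-0.3525, -0.0525, 0.3300), dt=1.2 → body Δ=(-0.3997, -0.1440, 0.3960) → world pose (-0.3997, -0.1440, 0.3960)
step 2: ξ=(vx,vy,ωz)=(0.0150, -0.2850, 0.0000), dt=2.0 → body Δ=(0.0300, -0.5700, 0.0000) → world pose (-0.1522, -0.6583, 0.3960)
step 3: ξ=(vx,vy,ωz)=(-0.0975, 0.0375, -0.2700), dt=1.5 → body Δ=(-0.1310, 0.0839, -0.4050) → world pose (-0.3055, -0.6315, -0.0090)
step 4: ξ=(vx,vy,ωz)=(0.0375, 0.3675, -0.3900), dt=0.8 → body Δ=(0.0750, 0.2846, -0.3120) → world pose (-0.2279, -0.3475, -0.3210)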